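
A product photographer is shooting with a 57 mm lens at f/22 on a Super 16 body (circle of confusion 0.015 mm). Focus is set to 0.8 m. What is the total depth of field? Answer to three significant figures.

Hyperfocal distance H = f²/(N·c) + f = 57²/(22 × 0.015) + 57 = 3249/0.33 + 57 ≈ 9902.5 mm ≈ 9.902 m.
Near limit Dn = s·(H − f)/(H + s − 2f) = 800 × (9902.5 − 57) / (9902.5 + 800 − 2 × 57) = 800 × 9845.5 / 10588.5 ≈ 743.86 mm.
Far limit Df = s·(H − f)/(H − s) = 800 × (9902.5 − 57) / (9902.5 − 800) = 800 × 9845.5 / 9102.5 ≈ 865.30 mm.
Depth of field = Df − Dn = 865.30 − 743.86 ≈ 121.44 mm.

121 mm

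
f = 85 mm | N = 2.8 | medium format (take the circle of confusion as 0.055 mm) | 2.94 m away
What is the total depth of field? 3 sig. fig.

359 mm

Hyperfocal distance H = f²/(N·c) + f = 85²/(2.8 × 0.055) + 85 = 7225/0.154 + 85 ≈ 47000.6 mm ≈ 47.00 m.
Near limit Dn = s·(H − f)/(H + s − 2f) = 2940 × (47000.6 − 85) / (47000.6 + 2940 − 2 × 85) = 2940 × 46915.6 / 49770.6 ≈ 2771.35 mm.
Far limit Df = s·(H − f)/(H − s) = 2940 × (47000.6 − 85) / (47000.6 − 2940) = 2940 × 46915.6 / 44060.6 ≈ 3130.50 mm.
Depth of field = Df − Dn = 3130.50 − 2771.35 ≈ 359.15 mm.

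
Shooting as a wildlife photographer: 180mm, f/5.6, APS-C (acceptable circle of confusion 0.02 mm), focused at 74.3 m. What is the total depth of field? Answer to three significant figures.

40.7 m

Hyperfocal distance H = f²/(N·c) + f = 180²/(5.6 × 0.02) + 180 = 32400/0.112 + 180 ≈ 289465.7 mm ≈ 289.5 m.
Near limit Dn = s·(H − f)/(H + s − 2f) = 74300 × (289465.7 − 180) / (289465.7 + 74300 − 2 × 180) = 74300 × 289285.7 / 363405.7 ≈ 59146 mm.
Far limit Df = s·(H − f)/(H − s) = 74300 × (289465.7 − 180) / (289465.7 − 74300) = 74300 × 289285.7 / 215165.7 ≈ 99895 mm.
Depth of field = Df − Dn = 99895 − 59146 ≈ 40749 mm ≈ 40.7 m.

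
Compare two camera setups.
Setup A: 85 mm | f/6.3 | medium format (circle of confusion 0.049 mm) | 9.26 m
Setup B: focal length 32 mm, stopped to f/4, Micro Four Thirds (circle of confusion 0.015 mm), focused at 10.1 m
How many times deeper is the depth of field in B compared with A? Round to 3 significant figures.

Setup A: H = 85²/(6.3×0.049) + 85 ≈ 23489.6 mm; DoF = Df − Dn = 15230.7 − 6652.2 ≈ 8578.5 mm.
Setup B: H = 32²/(4×0.015) + 32 ≈ 17098.7 mm; DoF = Df − Dn = 24629 − 6353 ≈ 18276 mm.
Ratio = 18276 / 8578.5 ≈ 2.13.

2.13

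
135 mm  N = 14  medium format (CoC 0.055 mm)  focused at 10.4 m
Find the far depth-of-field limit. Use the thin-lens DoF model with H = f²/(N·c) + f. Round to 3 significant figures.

18.4 m

Hyperfocal distance H = f²/(N·c) + f = 135²/(14 × 0.055) + 135 = 18225/0.77 + 135 ≈ 23803.8 mm ≈ 23.80 m.
Far limit Df = s·(H − f)/(H − s) = 10400 × (23803.8 − 135) / (23803.8 − 10400) = 10400 × 23668.8 / 13403.8 ≈ 18365 mm ≈ 18.4 m.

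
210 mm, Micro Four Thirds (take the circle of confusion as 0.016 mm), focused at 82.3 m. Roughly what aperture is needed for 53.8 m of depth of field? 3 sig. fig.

Write h = H − f = f²/(N·c). The thin-lens limits are Dn = s·h/(h + (s−f)) and Df = s·h/(h − (s−f)), so DoF = Df − Dn = 2·s·(s−f)·h / (h² − (s−f)²).
That is a quadratic in h: DoF·h² − 2·s·(s−f)·h − DoF·(s−f)² = 0 ⇒ h = (s−f)·(s + √(s² + DoF²)) / DoF = 82090 × (82300 + √(82300² + 53800²)) / 53800 = 82090 × (82300 + 98324.6) / 53800 ≈ 275604 mm.
Then N = f²/(c·h) = 210² / (0.016 × 275604) = 44100 / 4409.7 ≈ 10.

f/10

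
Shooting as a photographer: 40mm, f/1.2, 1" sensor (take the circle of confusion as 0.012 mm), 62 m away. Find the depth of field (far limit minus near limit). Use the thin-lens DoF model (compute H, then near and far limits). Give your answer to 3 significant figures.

100 m

Hyperfocal distance H = f²/(N·c) + f = 40²/(1.2 × 0.012) + 40 = 1600/0.0144 + 40 ≈ 111151.1 mm ≈ 111.2 m.
Near limit Dn = s·(H − f)/(H + s − 2f) = 62000 × (111151.1 − 40) / (111151.1 + 62000 − 2 × 40) = 62000 × 111111.1 / 173071.1 ≈ 39804 mm.
Far limit Df = s·(H − f)/(H − s) = 62000 × (111151.1 − 40) / (111151.1 − 62000) = 62000 × 111111.1 / 49151.1 ≈ 140157 mm.
Depth of field = Df − Dn = 140157 − 39804 ≈ 100353 mm ≈ 100 m.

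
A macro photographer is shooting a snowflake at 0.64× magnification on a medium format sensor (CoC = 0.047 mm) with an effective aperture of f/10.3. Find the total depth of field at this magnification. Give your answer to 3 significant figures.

2.36 mm

At magnification m, DoF ≈ 2·N_eff·c/m² = 2 × 10.3 × 0.047 / 0.64² = 0.9682 / 0.4096 ≈ 2.36 mm.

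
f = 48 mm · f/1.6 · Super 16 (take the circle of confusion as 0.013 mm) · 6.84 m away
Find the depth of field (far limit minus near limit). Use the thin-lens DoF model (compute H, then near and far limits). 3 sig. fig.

Hyperfocal distance H = f²/(N·c) + f = 48²/(1.6 × 0.013) + 48 = 2304/0.0208 + 48 ≈ 110817.2 mm ≈ 110.8 m.
Near limit Dn = s·(H − f)/(H + s − 2f) = 6840 × (110817.2 − 48) / (110817.2 + 6840 − 2 × 48) = 6840 × 110769.2 / 117561.2 ≈ 6444.82 mm.
Far limit Df = s·(H − f)/(H − s) = 6840 × (110817.2 − 48) / (110817.2 − 6840) = 6840 × 110769.2 / 103977.2 ≈ 7286.80 mm.
Depth of field = Df − Dn = 7286.80 − 6444.82 ≈ 841.98 mm ≈ 0.842 m.

0.842 m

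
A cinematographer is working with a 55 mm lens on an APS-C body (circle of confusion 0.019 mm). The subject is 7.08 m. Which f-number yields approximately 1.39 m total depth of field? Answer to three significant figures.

f/2.20

Write h = H − f = f²/(N·c). The thin-lens limits are Dn = s·h/(h + (s−f)) and Df = s·h/(h − (s−f)), so DoF = Df − Dn = 2·s·(s−f)·h / (h² − (s−f)²).
That is a quadratic in h: DoF·h² − 2·s·(s−f)·h − DoF·(s−f)² = 0 ⇒ h = (s−f)·(s + √(s² + DoF²)) / DoF = 7025 × (7080 + √(7080² + 1390²)) / 1390 = 7025 × (7080 + 7215.16) / 1390 ≈ 72247 mm.
Then N = f²/(c·h) = 55² / (0.019 × 72247) = 3025 / 1372.7 ≈ 2.20.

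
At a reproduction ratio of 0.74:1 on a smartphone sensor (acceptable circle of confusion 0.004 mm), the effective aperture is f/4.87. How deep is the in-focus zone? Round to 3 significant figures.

At magnification m, DoF ≈ 2·N_eff·c/m² = 2 × 4.87 × 0.004 / 0.74² = 0.03896 / 0.5476 ≈ 0.0711 mm.

0.0711 mm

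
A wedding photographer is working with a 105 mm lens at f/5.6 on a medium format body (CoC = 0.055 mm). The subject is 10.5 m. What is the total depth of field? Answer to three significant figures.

Hyperfocal distance H = f²/(N·c) + f = 105²/(5.6 × 0.055) + 105 = 11025/0.308 + 105 ≈ 35900.5 mm ≈ 35.90 m.
Near limit Dn = s·(H − f)/(H + s − 2f) = 10500 × (35900.5 − 105) / (35900.5 + 10500 − 2 × 105) = 10500 × 35795.5 / 46190.5 ≈ 8137.0 mm.
Far limit Df = s·(H − f)/(H − s) = 10500 × (35900.5 − 105) / (35900.5 − 10500) = 10500 × 35795.5 / 25400.5 ≈ 14797.1 mm.
Depth of field = Df − Dn = 14797.1 − 8137.0 ≈ 6660.1 mm ≈ 6.66 m.

6.66 m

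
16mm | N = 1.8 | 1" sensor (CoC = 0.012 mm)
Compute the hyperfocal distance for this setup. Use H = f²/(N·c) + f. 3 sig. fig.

Hyperfocal distance H = f²/(N·c) + f = 16²/(1.8 × 0.012) + 16 = 256/0.0216 + 16 ≈ 11867.9 mm ≈ 11.9 m.

11.9 m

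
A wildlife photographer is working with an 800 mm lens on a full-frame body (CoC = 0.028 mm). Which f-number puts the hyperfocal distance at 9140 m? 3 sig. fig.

f/2.50

Rearrange H = f²/(N·c) + f for N: N = f² / ((H − f)·c).
N = 800² / ((9140000 − 800) × 0.028) = 640000 / 255898 ≈ 2.50.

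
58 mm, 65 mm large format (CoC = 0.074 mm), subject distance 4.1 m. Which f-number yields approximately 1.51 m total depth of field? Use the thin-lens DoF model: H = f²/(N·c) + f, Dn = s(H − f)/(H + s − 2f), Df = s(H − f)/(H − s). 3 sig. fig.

Write h = H − f = f²/(N·c). The thin-lens limits are Dn = s·h/(h + (s−f)) and Df = s·h/(h − (s−f)), so DoF = Df − Dn = 2·s·(s−f)·h / (h² − (s−f)²).
That is a quadratic in h: DoF·h² − 2·s·(s−f)·h − DoF·(s−f)² = 0 ⇒ h = (s−f)·(s + √(s² + DoF²)) / DoF = 4042 × (4100 + √(4100² + 1510²)) / 1510 = 4042 × (4100 + 4369.22) / 1510 ≈ 22671 mm.
Then N = f²/(c·h) = 58² / (0.074 × 22671) = 3364 / 1677.6 ≈ 2.01.

f/2.01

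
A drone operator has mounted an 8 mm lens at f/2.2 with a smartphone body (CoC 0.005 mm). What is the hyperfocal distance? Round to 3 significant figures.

5.83 m

Hyperfocal distance H = f²/(N·c) + f = 8²/(2.2 × 0.005) + 8 = 64/0.011 + 8 ≈ 5826.2 mm ≈ 5.83 m.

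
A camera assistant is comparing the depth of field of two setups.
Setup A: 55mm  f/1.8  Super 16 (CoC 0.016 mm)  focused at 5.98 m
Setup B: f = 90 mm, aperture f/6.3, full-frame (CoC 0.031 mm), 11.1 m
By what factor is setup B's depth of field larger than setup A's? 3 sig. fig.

Setup A: H = 55²/(1.8×0.016) + 55 ≈ 105089.7 mm; DoF = Df − Dn = 6337.50 − 5660.68 ≈ 676.82 mm.
Setup B: H = 90²/(6.3×0.031) + 90 ≈ 41564.7 mm; DoF = Df − Dn = 15111.6 − 8771.5 ≈ 6340.1 mm.
Ratio = 6340.1 / 676.82 ≈ 9.37.

9.37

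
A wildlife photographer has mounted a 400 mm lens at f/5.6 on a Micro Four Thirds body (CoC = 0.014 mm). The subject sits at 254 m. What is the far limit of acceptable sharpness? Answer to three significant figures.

Hyperfocal distance H = f²/(N·c) + f = 400²/(5.6 × 0.014) + 400 = 160000/0.0784 + 400 ≈ 2041216.3 mm ≈ 2041 m.
Far limit Df = s·(H − f)/(H − s) = 254000 × (2041216.3 − 400) / (2041216.3 − 254000) = 254000 × 2040816.3 / 1787216.3 ≈ 290042 mm ≈ 290 m.

290 m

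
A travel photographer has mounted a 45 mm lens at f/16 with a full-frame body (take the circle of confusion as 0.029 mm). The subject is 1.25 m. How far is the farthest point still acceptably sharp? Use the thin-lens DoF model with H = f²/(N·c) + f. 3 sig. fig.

Hyperfocal distance H = f²/(N·c) + f = 45²/(16 × 0.029) + 45 = 2025/0.464 + 45 ≈ 4409.2 mm ≈ 4.409 m.
Far limit Df = s·(H − f)/(H − s) = 1250 × (4409.2 − 45) / (4409.2 − 1250) = 1250 × 4364.2 / 3159.2 ≈ 1726.8 mm ≈ 1.73 m.

1.73 m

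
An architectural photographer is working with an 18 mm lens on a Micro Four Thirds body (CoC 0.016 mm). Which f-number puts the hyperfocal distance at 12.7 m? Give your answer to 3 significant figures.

Rearrange H = f²/(N·c) + f for N: N = f² / ((H − f)·c).
N = 18² / ((12700 − 18) × 0.016) = 324 / 202.9 ≈ 1.60.

f/1.60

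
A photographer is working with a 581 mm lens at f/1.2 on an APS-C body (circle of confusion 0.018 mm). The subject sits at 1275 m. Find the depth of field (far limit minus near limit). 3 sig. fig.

Hyperfocal distance H = f²/(N·c) + f = 581²/(1.2 × 0.018) + 581 = 337561/0.0216 + 581 ≈ 15628405.1 mm ≈ 15628 m.
Near limit Dn = s·(H − f)/(H + s − 2f) = 1275000 × (15628405.1 − 581) / (15628405.1 + 1275000 − 2 × 581) = 1275000 × 15627824.1 / 16902243.1 ≈ 1178866 mm.
Far limit Df = s·(H − f)/(H − s) = 1275000 × (15628405.1 − 581) / (15628405.1 − 1275000) = 1275000 × 15627824.1 / 14353405.1 ≈ 1388205 mm.
Depth of field = Df − Dn = 1388205 − 1178866 ≈ 209339 mm ≈ 209 m.

209 m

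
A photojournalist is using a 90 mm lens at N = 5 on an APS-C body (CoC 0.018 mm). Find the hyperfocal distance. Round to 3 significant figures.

Hyperfocal distance H = f²/(N·c) + f = 90²/(5 × 0.018) + 90 = 8100/0.09 + 90 ≈ 90090.0 mm ≈ 90.1 m.

90.1 m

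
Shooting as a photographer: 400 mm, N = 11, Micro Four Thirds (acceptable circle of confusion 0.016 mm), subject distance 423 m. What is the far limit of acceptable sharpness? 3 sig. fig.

Hyperfocal distance H = f²/(N·c) + f = 400²/(11 × 0.016) + 400 = 160000/0.176 + 400 ≈ 909490.9 mm ≈ 909.5 m.
Far limit Df = s·(H − f)/(H − s) = 423000 × (909490.9 − 400) / (909490.9 − 423000) = 423000 × 909090.9 / 486490.9 ≈ 790447 mm ≈ 790 m.

790 m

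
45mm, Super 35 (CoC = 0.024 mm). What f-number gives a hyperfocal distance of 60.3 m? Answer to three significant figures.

f/1.40

Rearrange H = f²/(N·c) + f for N: N = f² / ((H − f)·c).
N = 45² / ((60300 − 45) × 0.024) = 2025 / 1446 ≈ 1.40.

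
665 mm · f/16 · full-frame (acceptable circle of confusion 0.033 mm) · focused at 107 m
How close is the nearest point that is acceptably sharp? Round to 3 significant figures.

94.9 m

Hyperfocal distance H = f²/(N·c) + f = 665²/(16 × 0.033) + 665 = 442225/0.528 + 665 ≈ 838212.3 mm ≈ 838.2 m.
Near limit Dn = s·(H − f)/(H + s − 2f) = 107000 × (838212.3 − 665) / (838212.3 + 107000 − 2 × 665) = 107000 × 837547.3 / 943882.3 ≈ 94946 mm ≈ 94.9 m.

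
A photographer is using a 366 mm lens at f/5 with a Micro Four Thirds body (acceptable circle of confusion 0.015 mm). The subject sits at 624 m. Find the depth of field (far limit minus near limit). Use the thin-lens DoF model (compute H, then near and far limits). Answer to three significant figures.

Hyperfocal distance H = f²/(N·c) + f = 366²/(5 × 0.015) + 366 = 133956/0.075 + 366 ≈ 1786446.0 mm ≈ 1786 m.
Near limit Dn = s·(H − f)/(H + s − 2f) = 624000 × (1786446.0 − 366) / (1786446.0 + 624000 − 2 × 366) = 624000 × 1786080.0 / 2409714.0 ≈ 462509 mm.
Far limit Df = s·(H − f)/(H − s) = 624000 × (1786446.0 − 366) / (1786446.0 − 624000) = 624000 × 1786080.0 / 1162446.0 ≈ 958766 mm.
Depth of field = Df − Dn = 958766 − 462509 ≈ 496257 mm ≈ 496 m.

496 m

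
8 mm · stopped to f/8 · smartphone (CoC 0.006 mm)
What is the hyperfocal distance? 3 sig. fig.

1.34 m

Hyperfocal distance H = f²/(N·c) + f = 8²/(8 × 0.006) + 8 = 64/0.048 + 8 ≈ 1341.3 mm ≈ 1.34 m.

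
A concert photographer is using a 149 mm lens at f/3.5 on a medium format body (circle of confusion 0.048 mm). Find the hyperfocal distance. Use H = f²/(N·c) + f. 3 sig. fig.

132 m

Hyperfocal distance H = f²/(N·c) + f = 149²/(3.5 × 0.048) + 149 = 22201/0.168 + 149 ≈ 132297.8 mm ≈ 132 m.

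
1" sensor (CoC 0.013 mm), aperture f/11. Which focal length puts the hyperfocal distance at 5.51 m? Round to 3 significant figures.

From H = f²/(N·c) + f, with f ≪ H: f ≈ √(H·N·c) = √(5510 × 11 × 0.013) = √787.93 ≈ 28.07 mm.
Exact: f² + N·c·f − N·c·H = 0 ⇒ f = (−N·c + √((N·c)² + 4·N·c·H))/2 = (−0.143 + √3151.7)/2 ≈ 27.999 mm ≈ 28.0 mm.

28.0 mm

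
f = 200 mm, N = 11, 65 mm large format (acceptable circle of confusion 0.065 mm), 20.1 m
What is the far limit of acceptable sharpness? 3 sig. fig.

Hyperfocal distance H = f²/(N·c) + f = 200²/(11 × 0.065) + 200 = 40000/0.715 + 200 ≈ 56144.1 mm ≈ 56.14 m.
Far limit Df = s·(H − f)/(H − s) = 20100 × (56144.1 − 200) / (56144.1 − 20100) = 20100 × 55944.1 / 36044.1 ≈ 31197 mm ≈ 31.2 m.

31.2 m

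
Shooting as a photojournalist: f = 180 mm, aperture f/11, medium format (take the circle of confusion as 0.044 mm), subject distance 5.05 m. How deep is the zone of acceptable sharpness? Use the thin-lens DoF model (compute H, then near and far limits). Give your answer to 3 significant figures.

0.739 m

Hyperfocal distance H = f²/(N·c) + f = 180²/(11 × 0.044) + 180 = 32400/0.484 + 180 ≈ 67122.1 mm ≈ 67.12 m.
Near limit Dn = s·(H − f)/(H + s − 2f) = 5050 × (67122.1 − 180) / (67122.1 + 5050 − 2 × 180) = 5050 × 66942.1 / 71812.1 ≈ 4707.53 mm.
Far limit Df = s·(H − f)/(H − s) = 5050 × (67122.1 − 180) / (67122.1 − 5050) = 5050 × 66942.1 / 62072.1 ≈ 5446.21 mm.
Depth of field = Df − Dn = 5446.21 − 4707.53 ≈ 738.68 mm ≈ 0.739 m.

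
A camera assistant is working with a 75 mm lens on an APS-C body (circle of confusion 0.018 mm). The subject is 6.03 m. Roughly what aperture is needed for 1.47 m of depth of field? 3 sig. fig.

f/6.30

Write h = H − f = f²/(N·c). The thin-lens limits are Dn = s·h/(h + (s−f)) and Df = s·h/(h − (s−f)), so DoF = Df − Dn = 2·s·(s−f)·h / (h² − (s−f)²).
That is a quadratic in h: DoF·h² − 2·s·(s−f)·h − DoF·(s−f)² = 0 ⇒ h = (s−f)·(s + √(s² + DoF²)) / DoF = 5955 × (6030 + √(6030² + 1470²)) / 1470 = 5955 × (6030 + 6206.59) / 1470 ≈ 49571 mm.
Then N = f²/(c·h) = 75² / (0.018 × 49571) = 5625 / 892.27 ≈ 6.30.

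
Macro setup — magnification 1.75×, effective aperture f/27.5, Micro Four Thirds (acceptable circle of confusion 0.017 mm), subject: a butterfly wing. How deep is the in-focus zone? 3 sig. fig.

0.305 mm

At magnification m, DoF ≈ 2·N_eff·c/m² = 2 × 27.5 × 0.017 / 1.75² = 0.935 / 3.062 ≈ 0.305 mm.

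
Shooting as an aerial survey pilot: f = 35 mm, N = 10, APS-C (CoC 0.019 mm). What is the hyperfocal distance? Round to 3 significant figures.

6.48 m

Hyperfocal distance H = f²/(N·c) + f = 35²/(10 × 0.019) + 35 = 1225/0.19 + 35 ≈ 6482.4 mm ≈ 6.48 m.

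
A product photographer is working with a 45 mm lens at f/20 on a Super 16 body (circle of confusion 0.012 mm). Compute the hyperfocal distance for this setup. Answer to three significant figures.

8.48 m

Hyperfocal distance H = f²/(N·c) + f = 45²/(20 × 0.012) + 45 = 2025/0.24 + 45 ≈ 8482.5 mm ≈ 8.48 m.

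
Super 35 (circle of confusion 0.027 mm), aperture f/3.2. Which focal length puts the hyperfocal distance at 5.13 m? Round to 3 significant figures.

From H = f²/(N·c) + f, with f ≪ H: f ≈ √(H·N·c) = √(5130 × 3.2 × 0.027) = √443.23 ≈ 21.05 mm.
Exact: f² + N·c·f − N·c·H = 0 ⇒ f = (−N·c + √((N·c)² + 4·N·c·H))/2 = (−0.0864 + √1772.9)/2 ≈ 21.010 mm ≈ 21.0 mm.

21.0 mm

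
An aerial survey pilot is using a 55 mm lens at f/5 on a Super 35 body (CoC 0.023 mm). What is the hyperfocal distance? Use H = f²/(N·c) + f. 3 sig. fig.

Hyperfocal distance H = f²/(N·c) + f = 55²/(5 × 0.023) + 55 = 3025/0.115 + 55 ≈ 26359.3 mm ≈ 26.4 m.

26.4 m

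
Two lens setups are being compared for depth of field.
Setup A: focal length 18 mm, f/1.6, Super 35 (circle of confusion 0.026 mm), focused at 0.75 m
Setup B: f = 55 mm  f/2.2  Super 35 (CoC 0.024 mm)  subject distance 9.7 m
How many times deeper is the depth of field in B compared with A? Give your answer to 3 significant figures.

23.6

Setup A: H = 18²/(1.6×0.026) + 18 ≈ 7806.5 mm; DoF = Df − Dn = 827.80 − 685.57 ≈ 142.23 mm.
Setup B: H = 55²/(2.2×0.024) + 55 ≈ 57346.7 mm; DoF = Df − Dn = 11663.5 − 8302.3 ≈ 3361.2 mm.
Ratio = 3361.2 / 142.23 ≈ 23.6.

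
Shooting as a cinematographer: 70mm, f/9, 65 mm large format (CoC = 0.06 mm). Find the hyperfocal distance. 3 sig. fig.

Hyperfocal distance H = f²/(N·c) + f = 70²/(9 × 0.06) + 70 = 4900/0.54 + 70 ≈ 9144.1 mm ≈ 9.14 m.

9.14 m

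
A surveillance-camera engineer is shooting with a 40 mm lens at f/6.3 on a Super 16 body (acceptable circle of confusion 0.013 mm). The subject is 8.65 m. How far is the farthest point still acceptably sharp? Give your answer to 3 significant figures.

Hyperfocal distance H = f²/(N·c) + f = 40²/(6.3 × 0.013) + 40 = 1600/0.0819 + 40 ≈ 19576.0 mm ≈ 19.58 m.
Far limit Df = s·(H − f)/(H − s) = 8650 × (19576.0 − 40) / (19576.0 − 8650) = 8650 × 19536.0 / 10926.0 ≈ 15466 mm ≈ 15.5 m.

15.5 m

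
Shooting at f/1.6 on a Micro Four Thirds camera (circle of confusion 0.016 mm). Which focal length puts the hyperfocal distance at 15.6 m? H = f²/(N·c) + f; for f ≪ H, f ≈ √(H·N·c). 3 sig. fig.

20.0 mm

From H = f²/(N·c) + f, with f ≪ H: f ≈ √(H·N·c) = √(15600 × 1.6 × 0.016) = √399.36 ≈ 19.98 mm.
The +f correction barely moves this — solving exactly, f² + N·c·f − N·c·H = 0 ⇒ f = (−N·c + √((N·c)² + 4·N·c·H))/2 = (−0.0256 + √1597.4)/2 ≈ 19.971 mm, so f ≈ 20.0 mm.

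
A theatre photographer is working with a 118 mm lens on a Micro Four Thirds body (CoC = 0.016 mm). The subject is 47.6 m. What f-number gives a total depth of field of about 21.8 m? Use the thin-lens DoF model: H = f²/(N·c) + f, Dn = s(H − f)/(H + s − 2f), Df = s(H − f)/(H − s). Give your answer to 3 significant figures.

Write h = H − f = f²/(N·c). The thin-lens limits are Dn = s·h/(h + (s−f)) and Df = s·h/(h − (s−f)), so DoF = Df − Dn = 2·s·(s−f)·h / (h² − (s−f)²).
That is a quadratic in h: DoF·h² − 2·s·(s−f)·h − DoF·(s−f)² = 0 ⇒ h = (s−f)·(s + √(s² + DoF²)) / DoF = 47482 × (47600 + √(47600² + 21800²)) / 21800 = 47482 × (47600 + 52354.6) / 21800 ≈ 217708 mm.
Then N = f²/(c·h) = 118² / (0.016 × 217708) = 13924 / 3483.3 ≈ 4.

f/4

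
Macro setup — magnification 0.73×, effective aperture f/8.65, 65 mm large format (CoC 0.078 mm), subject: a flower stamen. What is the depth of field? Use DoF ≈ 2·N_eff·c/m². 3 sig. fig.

At magnification m, DoF ≈ 2·N_eff·c/m² = 2 × 8.65 × 0.078 / 0.73² = 1.349 / 0.5329 ≈ 2.53 mm.

2.53 mm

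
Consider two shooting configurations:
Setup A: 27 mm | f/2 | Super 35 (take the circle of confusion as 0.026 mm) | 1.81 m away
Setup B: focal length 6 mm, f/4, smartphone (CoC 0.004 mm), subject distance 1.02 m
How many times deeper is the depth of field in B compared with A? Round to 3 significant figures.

2.47

Setup A: H = 27²/(2×0.026) + 27 ≈ 14046.2 mm; DoF = Df − Dn = 2073.74 − 1605.77 ≈ 467.97 mm.
Setup B: H = 6²/(4×0.004) + 6 ≈ 2256.0 mm; DoF = Df − Dn = 1856.8 − 703.1 ≈ 1153.7 mm.
Ratio = 1153.7 / 467.97 ≈ 2.47.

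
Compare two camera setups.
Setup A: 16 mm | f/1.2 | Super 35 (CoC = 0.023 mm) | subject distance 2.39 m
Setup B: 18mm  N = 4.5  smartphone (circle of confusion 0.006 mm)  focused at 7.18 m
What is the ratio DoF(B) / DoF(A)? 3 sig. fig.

10.2

Setup A: H = 16²/(1.2×0.023) + 16 ≈ 9291.4 mm; DoF = Df − Dn = 3212.1 − 1902.9 ≈ 1309.2 mm.
Setup B: H = 18²/(4.5×0.006) + 18 ≈ 12018.0 mm; DoF = Df − Dn = 17809 − 4496 ≈ 13313 mm.
Ratio = 13313 / 1309.2 ≈ 10.2.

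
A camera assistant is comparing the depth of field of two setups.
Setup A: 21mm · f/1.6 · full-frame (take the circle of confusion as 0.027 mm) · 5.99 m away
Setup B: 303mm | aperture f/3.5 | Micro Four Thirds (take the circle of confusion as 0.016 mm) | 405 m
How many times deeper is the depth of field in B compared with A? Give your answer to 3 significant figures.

20.0

Setup A: H = 21²/(1.6×0.027) + 21 ≈ 10229.3 mm; DoF = Df − Dn = 14424 − 3780 ≈ 10644 mm.
Setup B: H = 303²/(3.5×0.016) + 303 ≈ 1639749.4 mm; DoF = Df − Dn = 537741 − 324819 ≈ 212922 mm.
Ratio = 212922 / 10644 ≈ 20.0.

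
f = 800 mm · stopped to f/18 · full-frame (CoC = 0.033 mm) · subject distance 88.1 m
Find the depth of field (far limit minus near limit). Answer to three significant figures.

Hyperfocal distance H = f²/(N·c) + f = 800²/(18 × 0.033) + 800 = 640000/0.594 + 800 ≈ 1078241.1 mm ≈ 1078 m.
Near limit Dn = s·(H − f)/(H + s − 2f) = 88100 × (1078241.1 − 800) / (1078241.1 + 88100 − 2 × 800) = 88100 × 1077441.1 / 1164741.1 ≈ 81497 mm.
Far limit Df = s·(H − f)/(H − s) = 88100 × (1078241.1 − 800) / (1078241.1 − 88100) = 88100 × 1077441.1 / 990141.1 ≈ 95868 mm.
Depth of field = Df − Dn = 95868 − 81497 ≈ 14371 mm ≈ 14.4 m.

14.4 m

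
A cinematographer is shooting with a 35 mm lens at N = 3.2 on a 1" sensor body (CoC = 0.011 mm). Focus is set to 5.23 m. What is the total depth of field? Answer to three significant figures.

Hyperfocal distance H = f²/(N·c) + f = 35²/(3.2 × 0.011) + 35 = 1225/0.0352 + 35 ≈ 34836.1 mm ≈ 34.84 m.
Near limit Dn = s·(H − f)/(H + s − 2f) = 5230 × (34836.1 − 35) / (34836.1 + 5230 − 2 × 35) = 5230 × 34801.1 / 39996.1 ≈ 4550.7 mm.
Far limit Df = s·(H − f)/(H − s) = 5230 × (34836.1 − 35) / (34836.1 − 5230) = 5230 × 34801.1 / 29606.1 ≈ 6147.7 mm.
Depth of field = Df − Dn = 6147.7 − 4550.7 ≈ 1597.0 mm ≈ 1.60 m.

1.60 m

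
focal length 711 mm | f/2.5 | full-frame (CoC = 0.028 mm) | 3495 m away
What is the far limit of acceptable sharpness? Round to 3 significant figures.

Hyperfocal distance H = f²/(N·c) + f = 711²/(2.5 × 0.028) + 711 = 505521/0.07 + 711 ≈ 7222439.6 mm ≈ 7222 m.
Far limit Df = s·(H − f)/(H − s) = 3495000 × (7222439.6 − 711) / (7222439.6 − 3495000) = 3495000 × 7221728.6 / 3727439.6 ≈ 6771388 mm ≈ 6770 m.

6770 m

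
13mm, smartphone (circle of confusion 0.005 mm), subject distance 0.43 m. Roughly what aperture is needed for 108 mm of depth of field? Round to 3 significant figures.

Write h = H − f = f²/(N·c). The thin-lens limits are Dn = s·h/(h + (s−f)) and Df = s·h/(h − (s−f)), so DoF = Df − Dn = 2·s·(s−f)·h / (h² − (s−f)²).
That is a quadratic in h: DoF·h² − 2·s·(s−f)·h − DoF·(s−f)² = 0 ⇒ h = (s−f)·(s + √(s² + DoF²)) / DoF = 417 × (430 + √(430² + 108²)) / 108 = 417 × (430 + 443.355) / 108 ≈ 3372.1 mm.
Then N = f²/(c·h) = 13² / (0.005 × 3372.1) = 169 / 16.861 ≈ 10.

f/10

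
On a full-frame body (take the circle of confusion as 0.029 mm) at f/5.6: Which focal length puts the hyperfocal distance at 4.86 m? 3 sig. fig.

28.0 mm

From H = f²/(N·c) + f, with f ≪ H: f ≈ √(H·N·c) = √(4860 × 5.6 × 0.029) = √789.26 ≈ 28.09 mm.
Exact: f² + N·c·f − N·c·H = 0 ⇒ f = (−N·c + √((N·c)² + 4·N·c·H))/2 = (−0.1624 + √3157.1)/2 ≈ 28.013 mm ≈ 28.0 mm.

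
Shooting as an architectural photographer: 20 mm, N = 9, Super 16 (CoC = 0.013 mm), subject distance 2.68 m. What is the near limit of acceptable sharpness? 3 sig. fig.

Hyperfocal distance H = f²/(N·c) + f = 20²/(9 × 0.013) + 20 = 400/0.117 + 20 ≈ 3438.8 mm ≈ 3.439 m.
Near limit Dn = s·(H − f)/(H + s − 2f) = 2680 × (3438.8 − 20) / (3438.8 + 2680 − 2 × 20) = 2680 × 3418.8 / 6078.8 ≈ 1507.3 mm ≈ 1.51 m.

1.51 m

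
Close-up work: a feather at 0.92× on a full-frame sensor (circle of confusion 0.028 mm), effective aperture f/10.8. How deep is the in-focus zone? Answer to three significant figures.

At magnification m, DoF ≈ 2·N_eff·c/m² = 2 × 10.8 × 0.028 / 0.92² = 0.6048 / 0.8464 ≈ 0.715 mm.

0.715 mm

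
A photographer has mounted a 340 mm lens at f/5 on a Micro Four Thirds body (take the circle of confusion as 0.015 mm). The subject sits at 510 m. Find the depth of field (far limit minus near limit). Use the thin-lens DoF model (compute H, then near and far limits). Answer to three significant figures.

379 m

Hyperfocal distance H = f²/(N·c) + f = 340²/(5 × 0.015) + 340 = 115600/0.075 + 340 ≈ 1541673.3 mm ≈ 1542 m.
Near limit Dn = s·(H − f)/(H + s − 2f) = 510000 × (1541673.3 − 340) / (1541673.3 + 510000 − 2 × 340) = 510000 × 1541333.3 / 2050993.3 ≈ 383268 mm.
Far limit Df = s·(H − f)/(H − s) = 510000 × (1541673.3 − 340) / (1541673.3 − 510000) = 510000 × 1541333.3 / 1031673.3 ≈ 761947 mm.
Depth of field = Df − Dn = 761947 − 383268 ≈ 378679 mm ≈ 379 m.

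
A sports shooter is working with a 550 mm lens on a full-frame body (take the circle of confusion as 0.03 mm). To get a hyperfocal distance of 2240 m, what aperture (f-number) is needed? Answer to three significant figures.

Rearrange H = f²/(N·c) + f for N: N = f² / ((H − f)·c).
N = 550² / ((2240000 − 550) × 0.03) = 302500 / 67184 ≈ 4.50.

f/4.50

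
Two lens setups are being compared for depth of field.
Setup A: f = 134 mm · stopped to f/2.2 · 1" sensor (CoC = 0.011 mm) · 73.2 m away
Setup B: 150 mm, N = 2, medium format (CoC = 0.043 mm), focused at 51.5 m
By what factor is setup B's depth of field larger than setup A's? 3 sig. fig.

Setup A: H = 134²/(2.2×0.011) + 134 ≈ 742117.5 mm; DoF = Df − Dn = 81196 − 66638 ≈ 14558 mm.
Setup B: H = 150²/(2×0.043) + 150 ≈ 261777.9 mm; DoF = Df − Dn = 64076 − 43050 ≈ 21026 mm.
Ratio = 21026 / 14558 ≈ 1.44.

1.44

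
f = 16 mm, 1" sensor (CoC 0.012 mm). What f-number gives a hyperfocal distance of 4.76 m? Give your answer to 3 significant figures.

f/4.50

Rearrange H = f²/(N·c) + f for N: N = f² / ((H − f)·c).
N = 16² / ((4760 − 16) × 0.012) = 256 / 56.93 ≈ 4.50.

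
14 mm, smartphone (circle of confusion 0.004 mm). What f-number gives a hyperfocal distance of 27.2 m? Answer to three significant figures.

f/1.80

Rearrange H = f²/(N·c) + f for N: N = f² / ((H − f)·c).
N = 14² / ((27200 − 14) × 0.004) = 196 / 108.7 ≈ 1.80.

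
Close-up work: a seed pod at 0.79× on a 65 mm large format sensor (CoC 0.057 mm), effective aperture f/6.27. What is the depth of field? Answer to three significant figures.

At magnification m, DoF ≈ 2·N_eff·c/m² = 2 × 6.27 × 0.057 / 0.79² = 0.7148 / 0.6241 ≈ 1.15 mm.

1.15 mm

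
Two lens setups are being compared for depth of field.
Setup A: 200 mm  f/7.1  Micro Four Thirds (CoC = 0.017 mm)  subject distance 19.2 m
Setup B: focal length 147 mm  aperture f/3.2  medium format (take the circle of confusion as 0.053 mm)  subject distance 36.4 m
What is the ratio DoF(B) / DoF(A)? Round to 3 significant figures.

Setup A: H = 200²/(7.1×0.017) + 200 ≈ 331600.2 mm; DoF = Df − Dn = 20367.7 − 18158.9 ≈ 2208.8 mm.
Setup B: H = 147²/(3.2×0.053) + 147 ≈ 127558.6 mm; DoF = Df − Dn = 50876 − 28337 ≈ 22539 mm.
Ratio = 22539 / 2208.8 ≈ 10.2.

10.2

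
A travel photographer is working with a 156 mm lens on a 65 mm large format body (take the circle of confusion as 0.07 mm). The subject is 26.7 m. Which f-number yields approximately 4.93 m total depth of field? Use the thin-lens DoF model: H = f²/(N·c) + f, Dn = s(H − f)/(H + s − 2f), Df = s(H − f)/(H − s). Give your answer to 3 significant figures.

Write h = H − f = f²/(N·c). The thin-lens limits are Dn = s·h/(h + (s−f)) and Df = s·h/(h − (s−f)), so DoF = Df − Dn = 2·s·(s−f)·h / (h² − (s−f)²).
That is a quadratic in h: DoF·h² − 2·s·(s−f)·h − DoF·(s−f)² = 0 ⇒ h = (s−f)·(s + √(s² + DoF²)) / DoF = 26544 × (26700 + √(26700² + 4930²)) / 4930 = 26544 × (26700 + 27151.3) / 4930 ≈ 289945 mm.
Then N = f²/(c·h) = 156² / (0.07 × 289945) = 24336 / 20296 ≈ 1.20.

f/1.20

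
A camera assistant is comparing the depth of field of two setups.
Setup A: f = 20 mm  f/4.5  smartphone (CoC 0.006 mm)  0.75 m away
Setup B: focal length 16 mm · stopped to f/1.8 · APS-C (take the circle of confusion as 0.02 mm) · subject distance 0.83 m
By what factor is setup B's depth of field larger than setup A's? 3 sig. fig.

2.60

Setup A: H = 20²/(4.5×0.006) + 20 ≈ 14834.8 mm; DoF = Df − Dn = 788.872 − 714.779 ≈ 74.093 mm.
Setup B: H = 16²/(1.8×0.02) + 16 ≈ 7127.1 mm; DoF = Df − Dn = 937.29 − 744.75 ≈ 192.54 mm.
Ratio = 192.54 / 74.093 ≈ 2.60.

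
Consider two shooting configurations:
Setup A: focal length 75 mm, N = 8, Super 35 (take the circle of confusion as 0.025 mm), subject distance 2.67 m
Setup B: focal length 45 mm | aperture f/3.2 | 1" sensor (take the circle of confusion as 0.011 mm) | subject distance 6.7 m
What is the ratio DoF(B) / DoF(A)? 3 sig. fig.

3.16

Setup A: H = 75²/(8×0.025) + 75 ≈ 28200.0 mm; DoF = Df − Dn = 2941.39 − 2444.46 ≈ 496.93 mm.
Setup B: H = 45²/(3.2×0.011) + 45 ≈ 57573.4 mm; DoF = Df − Dn = 7576.5 − 6005.3 ≈ 1571.2 mm.
Ratio = 1571.2 / 496.93 ≈ 3.16.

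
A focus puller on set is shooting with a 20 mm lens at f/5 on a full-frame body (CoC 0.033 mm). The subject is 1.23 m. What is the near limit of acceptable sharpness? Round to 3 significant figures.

0.820 m

Hyperfocal distance H = f²/(N·c) + f = 20²/(5 × 0.033) + 20 = 400/0.165 + 20 ≈ 2444.2 mm ≈ 2.444 m.
Near limit Dn = s·(H − f)/(H + s − 2f) = 1230 × (2444.2 − 20) / (2444.2 + 1230 − 2 × 20) = 1230 × 2424.2 / 3634.2 ≈ 820.48 mm ≈ 0.820 m.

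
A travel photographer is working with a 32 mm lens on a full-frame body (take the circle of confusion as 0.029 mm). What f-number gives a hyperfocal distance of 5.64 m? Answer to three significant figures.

f/6.30

Rearrange H = f²/(N·c) + f for N: N = f² / ((H − f)·c).
N = 32² / ((5640 − 32) × 0.029) = 1024 / 162.6 ≈ 6.30.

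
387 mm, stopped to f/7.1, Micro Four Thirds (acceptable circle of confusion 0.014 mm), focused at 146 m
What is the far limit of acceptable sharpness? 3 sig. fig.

162 m

Hyperfocal distance H = f²/(N·c) + f = 387²/(7.1 × 0.014) + 387 = 149769/0.0994 + 387 ≈ 1507117.4 mm ≈ 1507 m.
Far limit Df = s·(H − f)/(H − s) = 146000 × (1507117.4 − 387) / (1507117.4 − 146000) = 146000 × 1506730.4 / 1361117.4 ≈ 161619 mm ≈ 162 m.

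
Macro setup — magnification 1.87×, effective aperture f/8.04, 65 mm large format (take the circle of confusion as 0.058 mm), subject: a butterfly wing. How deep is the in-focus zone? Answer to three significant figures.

At magnification m, DoF ≈ 2·N_eff·c/m² = 2 × 8.04 × 0.058 / 1.87² = 0.9326 / 3.497 ≈ 0.267 mm.

0.267 mm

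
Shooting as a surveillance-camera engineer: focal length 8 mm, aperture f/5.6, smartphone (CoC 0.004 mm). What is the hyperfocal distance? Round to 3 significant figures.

2.87 m

Hyperfocal distance H = f²/(N·c) + f = 8²/(5.6 × 0.004) + 8 = 64/0.0224 + 8 ≈ 2865.1 mm ≈ 2.87 m.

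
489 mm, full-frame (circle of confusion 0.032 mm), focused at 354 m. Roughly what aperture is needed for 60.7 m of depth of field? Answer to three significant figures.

Write h = H − f = f²/(N·c). The thin-lens limits are Dn = s·h/(h + (s−f)) and Df = s·h/(h − (s−f)), so DoF = Df − Dn = 2·s·(s−f)·h / (h² − (s−f)²).
That is a quadratic in h: DoF·h² − 2·s·(s−f)·h − DoF·(s−f)² = 0 ⇒ h = (s−f)·(s + √(s² + DoF²)) / DoF = 353511 × (354000 + √(354000² + 60700²)) / 60700 = 353511 × (354000 + 359166) / 60700 ≈ 4153413 mm.
Then N = f²/(c·h) = 489² / (0.032 × 4153413) = 239121 / 132909 ≈ 1.80.

f/1.80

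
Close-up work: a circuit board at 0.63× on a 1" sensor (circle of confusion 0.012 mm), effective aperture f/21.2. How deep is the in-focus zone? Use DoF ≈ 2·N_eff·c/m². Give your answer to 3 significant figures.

At magnification m, DoF ≈ 2·N_eff·c/m² = 2 × 21.2 × 0.012 / 0.63² = 0.5088 / 0.3969 ≈ 1.28 mm.

1.28 mm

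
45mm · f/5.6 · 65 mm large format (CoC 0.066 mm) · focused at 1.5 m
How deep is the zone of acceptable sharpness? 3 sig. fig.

0.857 m

Hyperfocal distance H = f²/(N·c) + f = 45²/(5.6 × 0.066) + 45 = 2025/0.3696 + 45 ≈ 5523.9 mm ≈ 5.524 m.
Near limit Dn = s·(H − f)/(H + s − 2f) = 1500 × (5523.9 − 45) / (5523.9 + 1500 − 2 × 45) = 1500 × 5478.9 / 6933.9 ≈ 1185.24 mm.
Far limit Df = s·(H − f)/(H − s) = 1500 × (5523.9 − 45) / (5523.9 − 1500) = 1500 × 5478.9 / 4023.9 ≈ 2042.38 mm.
Depth of field = Df − Dn = 2042.38 − 1185.24 ≈ 857.14 mm ≈ 0.857 m.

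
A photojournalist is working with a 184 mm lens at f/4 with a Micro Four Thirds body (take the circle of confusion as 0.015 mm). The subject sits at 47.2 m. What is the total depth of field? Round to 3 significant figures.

7.92 m

Hyperfocal distance H = f²/(N·c) + f = 184²/(4 × 0.015) + 184 = 33856/0.06 + 184 ≈ 564450.7 mm ≈ 564.5 m.
Near limit Dn = s·(H − f)/(H + s − 2f) = 47200 × (564450.7 − 184) / (564450.7 + 47200 − 2 × 184) = 47200 × 564266.7 / 611282.7 ≈ 43569.7 mm.
Far limit Df = s·(H − f)/(H − s) = 47200 × (564450.7 − 184) / (564450.7 − 47200) = 47200 × 564266.7 / 517250.7 ≈ 51490.3 mm.
Depth of field = Df − Dn = 51490.3 − 43569.7 ≈ 7920.6 mm ≈ 7.92 m.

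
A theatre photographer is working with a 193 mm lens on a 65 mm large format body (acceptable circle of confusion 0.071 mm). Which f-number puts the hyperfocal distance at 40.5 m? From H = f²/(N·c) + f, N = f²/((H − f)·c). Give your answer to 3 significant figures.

Rearrange H = f²/(N·c) + f for N: N = f² / ((H − f)·c).
N = 193² / ((40500 − 193) × 0.071) = 37249 / 2862 ≈ 13.

f/13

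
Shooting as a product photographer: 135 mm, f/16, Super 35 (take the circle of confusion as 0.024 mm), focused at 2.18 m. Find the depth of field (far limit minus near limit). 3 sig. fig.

188 mm

Hyperfocal distance H = f²/(N·c) + f = 135²/(16 × 0.024) + 135 = 18225/0.384 + 135 ≈ 47595.9 mm ≈ 47.60 m.
Near limit Dn = s·(H − f)/(H + s − 2f) = 2180 × (47595.9 − 135) / (47595.9 + 2180 − 2 × 135) = 2180 × 47460.9 / 49505.9 ≈ 2089.95 mm.
Far limit Df = s·(H − f)/(H − s) = 2180 × (47595.9 − 135) / (47595.9 − 2180) = 2180 × 47460.9 / 45415.9 ≈ 2278.16 mm.
Depth of field = Df − Dn = 2278.16 − 2089.95 ≈ 188.21 mm.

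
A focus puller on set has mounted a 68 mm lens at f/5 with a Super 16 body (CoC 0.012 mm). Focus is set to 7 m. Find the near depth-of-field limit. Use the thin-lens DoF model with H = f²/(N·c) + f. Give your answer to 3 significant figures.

6.42 m

Hyperfocal distance H = f²/(N·c) + f = 68²/(5 × 0.012) + 68 = 4624/0.06 + 68 ≈ 77134.7 mm ≈ 77.13 m.
Near limit Dn = s·(H − f)/(H + s − 2f) = 7000 × (77134.7 − 68) / (77134.7 + 7000 − 2 × 68) = 7000 × 77066.7 / 83998.7 ≈ 6422.3 mm ≈ 6.42 m.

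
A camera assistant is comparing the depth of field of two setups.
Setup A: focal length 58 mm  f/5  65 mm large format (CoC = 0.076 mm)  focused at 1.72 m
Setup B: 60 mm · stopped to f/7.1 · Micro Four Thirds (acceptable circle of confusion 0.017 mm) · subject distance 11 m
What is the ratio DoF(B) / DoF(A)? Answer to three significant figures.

13.9

Setup A: H = 58²/(5×0.076) + 58 ≈ 8910.6 mm; DoF = Df − Dn = 2117.55 − 1448.13 ≈ 669.42 mm.
Setup B: H = 60²/(7.1×0.017) + 60 ≈ 29886.0 mm; DoF = Df − Dn = 17371.9 − 8048.0 ≈ 9323.9 mm.
Ratio = 9323.9 / 669.42 ≈ 13.9.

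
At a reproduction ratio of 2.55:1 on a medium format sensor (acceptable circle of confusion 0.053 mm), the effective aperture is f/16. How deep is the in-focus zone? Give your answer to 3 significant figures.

At magnification m, DoF ≈ 2·N_eff·c/m² = 2 × 16 × 0.053 / 2.55² = 1.696 / 6.502 ≈ 0.261 mm.

0.261 mm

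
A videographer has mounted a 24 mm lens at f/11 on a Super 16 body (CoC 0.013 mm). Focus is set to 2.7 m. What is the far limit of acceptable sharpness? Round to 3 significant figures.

8.04 m

Hyperfocal distance H = f²/(N·c) + f = 24²/(11 × 0.013) + 24 = 576/0.143 + 24 ≈ 4052.0 mm ≈ 4.052 m.
Far limit Df = s·(H − f)/(H − s) = 2700 × (4052.0 − 24) / (4052.0 − 2700) = 2700 × 4028.0 / 1352.0 ≈ 8044.2 mm ≈ 8.04 m.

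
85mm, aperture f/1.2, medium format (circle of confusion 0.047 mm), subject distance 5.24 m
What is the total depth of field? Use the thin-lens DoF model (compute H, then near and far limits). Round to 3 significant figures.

Hyperfocal distance H = f²/(N·c) + f = 85²/(1.2 × 0.047) + 85 = 7225/0.0564 + 85 ≈ 128187.8 mm ≈ 128.2 m.
Near limit Dn = s·(H − f)/(H + s − 2f) = 5240 × (128187.8 − 85) / (128187.8 + 5240 − 2 × 85) = 5240 × 128102.8 / 133257.8 ≈ 5037.29 mm.
Far limit Df = s·(H − f)/(H − s) = 5240 × (128187.8 − 85) / (128187.8 − 5240) = 5240 × 128102.8 / 122947.8 ≈ 5459.70 mm.
Depth of field = Df − Dn = 5459.70 − 5037.29 ≈ 422.41 mm.

422 mm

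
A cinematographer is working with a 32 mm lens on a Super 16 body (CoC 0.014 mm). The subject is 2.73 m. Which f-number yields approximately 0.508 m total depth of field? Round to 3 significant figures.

f/2.50

Write h = H − f = f²/(N·c). The thin-lens limits are Dn = s·h/(h + (s−f)) and Df = s·h/(h − (s−f)), so DoF = Df − Dn = 2·s·(s−f)·h / (h² − (s−f)²).
That is a quadratic in h: DoF·h² − 2·s·(s−f)·h − DoF·(s−f)² = 0 ⇒ h = (s−f)·(s + √(s² + DoF²)) / DoF = 2698 × (2730 + √(2730² + 508²)) / 508 = 2698 × (2730 + 2776.86) / 508 ≈ 29247 mm.
Then N = f²/(c·h) = 32² / (0.014 × 29247) = 1024 / 409.46 ≈ 2.50.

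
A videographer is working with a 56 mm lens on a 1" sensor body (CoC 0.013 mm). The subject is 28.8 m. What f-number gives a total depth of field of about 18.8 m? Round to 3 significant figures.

Write h = H − f = f²/(N·c). The thin-lens limits are Dn = s·h/(h + (s−f)) and Df = s·h/(h − (s−f)), so DoF = Df − Dn = 2·s·(s−f)·h / (h² − (s−f)²).
That is a quadratic in h: DoF·h² − 2·s·(s−f)·h − DoF·(s−f)² = 0 ⇒ h = (s−f)·(s + √(s² + DoF²)) / DoF = 28744 × (28800 + √(28800² + 18800²)) / 18800 = 28744 × (28800 + 34393.0) / 18800 ≈ 96618 mm.
Then N = f²/(c·h) = 56² / (0.013 × 96618) = 3136 / 1256.0 ≈ 2.50.

f/2.50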